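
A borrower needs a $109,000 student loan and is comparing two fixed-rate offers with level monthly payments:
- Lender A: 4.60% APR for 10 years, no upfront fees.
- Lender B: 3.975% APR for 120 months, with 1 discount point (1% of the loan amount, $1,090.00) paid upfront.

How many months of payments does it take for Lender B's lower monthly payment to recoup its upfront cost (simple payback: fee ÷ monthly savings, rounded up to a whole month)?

Lender A: at 4.60% the monthly rate is 0.0038333, so the payment is 109,000 × 0.0038333 / (1 − 1.0038333^−120) = $1,134.92.
Lender B: monthly rate = 3.975%/12 = 0.0033125; payment = 109,000 × 0.0033125 / (1 − (1+0.0033125)^−120) = $1,102.28.
Monthly savings = $1,134.92 − $1,102.28 = $32.64.
Break-even = $1,090.00 / $32.64 = 33.39 → 34 months.

34 months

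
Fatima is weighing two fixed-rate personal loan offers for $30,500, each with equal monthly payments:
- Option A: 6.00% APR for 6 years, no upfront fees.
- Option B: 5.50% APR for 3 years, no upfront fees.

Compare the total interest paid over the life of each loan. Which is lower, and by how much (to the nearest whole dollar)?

Option B by $3,239

Option A: monthly rate = 6%/12 = 0.0050000; payment = 30,500 × 0.0050000 / (1 − (1+0.0050000)^−72) = $505.47.
Total interest on Option A = 72 × $505.47 − $30,500 = $5,893.84.
Option B: monthly rate = 5.5%/12 = 0.0045833; payment = 30,500 × 0.0045833 / (1 − (1+0.0045833)^−36) = $920.98.
Total interest on Option B = 36 × $920.98 − $30,500 = $2,655.28.
Option B is lower by $3,238.56.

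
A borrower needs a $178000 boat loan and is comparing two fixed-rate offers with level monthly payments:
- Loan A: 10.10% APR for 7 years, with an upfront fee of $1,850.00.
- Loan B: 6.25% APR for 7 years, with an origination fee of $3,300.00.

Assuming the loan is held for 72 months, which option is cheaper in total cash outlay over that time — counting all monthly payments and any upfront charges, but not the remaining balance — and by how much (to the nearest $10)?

Loan B by $23,210

Loan A: monthly rate = 10.1%/12 = 0.0084167; payment = 178,000 × 0.0084167 / (1 − (1+0.0084167)^−84) = $2,964.22.
Loan B: monthly rate = 6.25%/12 = 0.0052083; payment = 178,000 × 0.0052083 / (1 − (1+0.0052083)^−84) = $2,621.71.
Over 72 months: Loan A costs 72 × $2,964.22 + $1,850.00 = $215,273.84; Loan B costs 72 × $2,621.71 + $3,300.00 = $192,063.12.
Loan B is cheaper by $215,273.84 − $192,063.12 = $23,210.72.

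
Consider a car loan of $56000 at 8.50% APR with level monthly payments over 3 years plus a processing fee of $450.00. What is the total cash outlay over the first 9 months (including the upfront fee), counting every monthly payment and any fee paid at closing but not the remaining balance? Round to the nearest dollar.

$16,360

Monthly rate = 8.5%/12 = 0.0070833; payment = 56,000 × 0.0070833 / (1 − (1+0.0070833)^−36) = $1,767.78.
Total outlay = 9 × $1,767.78 + $450.00 = $16,360.02.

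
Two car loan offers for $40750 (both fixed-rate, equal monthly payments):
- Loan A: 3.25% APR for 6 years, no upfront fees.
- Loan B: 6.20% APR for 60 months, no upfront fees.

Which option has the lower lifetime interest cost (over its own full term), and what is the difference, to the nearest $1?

Loan A: monthly rate = 3.25%/12 = 0.0027083; payment = 40,750 × 0.0027083 / (1 − (1+0.0027083)^−72) = $623.71.
Total interest on Loan A = 72 × $623.71 − $40,750 = $4,157.12.
Loan B: at 6.20% the monthly rate is 0.0051667, so the payment is 40,750 × 0.0051667 / (1 − 1.0051667^−60) = $791.61.
Total interest on Loan B = 60 × $791.61 − $40,750 = $6,746.60.
Loan A is lower by $2,589.48.

Loan A by $2,589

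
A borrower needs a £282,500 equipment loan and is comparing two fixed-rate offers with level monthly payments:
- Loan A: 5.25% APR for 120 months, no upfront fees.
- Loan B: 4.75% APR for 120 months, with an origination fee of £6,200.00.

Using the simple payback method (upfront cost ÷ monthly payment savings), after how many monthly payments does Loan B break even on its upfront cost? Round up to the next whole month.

Loan A: monthly rate = 5.25%/12 = 0.0043750; payment = 282,500 × 0.0043750 / (1 − (1+0.0043750)^−120) = £3,030.99.
Loan B: at 4.75% the monthly rate is 0.0039583, so the payment is 282,500 × 0.0039583 / (1 − 1.0039583^−120) = £2,961.95.
Monthly savings = £3,030.99 − £2,961.95 = £69.04.
Break-even = £6,200.00 / £69.04 = 89.80 → 90 months.

90 months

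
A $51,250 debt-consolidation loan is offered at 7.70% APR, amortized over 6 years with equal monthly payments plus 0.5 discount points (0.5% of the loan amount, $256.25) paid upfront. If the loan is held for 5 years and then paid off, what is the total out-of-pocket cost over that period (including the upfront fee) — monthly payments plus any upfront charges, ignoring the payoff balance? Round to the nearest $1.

Monthly rate = 7.7%/12 = 0.0064167; payment = 51,250 × 0.0064167 / (1 − (1+0.0064167)^−72) = $891.09.
Total outlay = 60 × $891.09 + $256.25 = $53,721.65.

$53,722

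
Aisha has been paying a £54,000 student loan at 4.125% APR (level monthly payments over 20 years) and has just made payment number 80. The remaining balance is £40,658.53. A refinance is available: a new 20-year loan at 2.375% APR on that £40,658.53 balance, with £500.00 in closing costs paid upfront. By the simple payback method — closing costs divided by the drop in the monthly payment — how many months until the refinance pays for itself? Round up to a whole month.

5 months

Current payment = 54,000 × 4.125%/12 / (1 − (1+0.0034375)^−240) = £330.80.
Refinanced payment = 40,658.53 × 0.0019792 / (1 − (1+0.0019792)^−240) = £212.98.
Monthly savings = £330.80 − £212.98 = £117.82.
Break-even = £500.00 / £117.82 = 4.24 → 5 months.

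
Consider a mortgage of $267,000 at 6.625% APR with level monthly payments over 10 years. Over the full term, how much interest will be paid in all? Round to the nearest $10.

Monthly rate = 6.625%/12 = 0.0055208; payment = 267,000 × 0.0055208 / (1 − (1+0.0055208)^−120) = $3,048.74.
Total paid = 120 × $3,048.74 = $365,848.80; interest = $365,848.80 − $267,000 = $98,848.80.

$98,850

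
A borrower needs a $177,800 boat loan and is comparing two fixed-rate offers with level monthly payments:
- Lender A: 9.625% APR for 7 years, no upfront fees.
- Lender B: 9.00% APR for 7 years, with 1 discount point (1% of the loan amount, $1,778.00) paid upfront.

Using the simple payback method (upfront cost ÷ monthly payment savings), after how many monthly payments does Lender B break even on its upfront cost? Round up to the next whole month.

32 months

Lender A: monthly rate = 9.625%/12 = 0.0080208; payment = 177,800 × 0.0080208 / (1 − (1+0.0080208)^−84) = $2,917.35.
Lender B: monthly rate = 9%/12 = 0.0075000; payment = 177,800 × 0.0075000 / (1 − (1+0.0075000)^−84) = $2,860.64.
Monthly savings = $2,917.35 − $2,860.64 = $56.71.
Break-even = $1,778.00 / $56.71 = 31.35 → 32 months.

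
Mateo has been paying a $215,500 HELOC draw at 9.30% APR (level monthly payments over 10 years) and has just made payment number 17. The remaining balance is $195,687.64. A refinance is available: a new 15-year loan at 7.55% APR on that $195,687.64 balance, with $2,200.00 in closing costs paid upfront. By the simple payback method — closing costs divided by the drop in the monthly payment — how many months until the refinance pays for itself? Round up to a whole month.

Current payment = 215,500 × 9.3%/12 / (1 − (1+0.0077500)^−120) = $2,764.97.
Refinanced payment = 195,687.64 × 0.0062917 / (1 − (1+0.0062917)^−180) = $1,819.61.
Monthly savings = $2,764.97 − $1,819.61 = $945.36.
Break-even = $2,200.00 / $945.36 = 2.33 → 3 months.

3 months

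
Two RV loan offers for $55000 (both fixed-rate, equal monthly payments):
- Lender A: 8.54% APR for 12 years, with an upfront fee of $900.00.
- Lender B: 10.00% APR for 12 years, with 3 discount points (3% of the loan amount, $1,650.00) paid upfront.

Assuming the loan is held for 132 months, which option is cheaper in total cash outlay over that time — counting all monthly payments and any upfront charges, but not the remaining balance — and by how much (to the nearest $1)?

Lender A: at 8.54% the monthly rate is 0.0071167, so the payment is 55,000 × 0.0071167 / (1 − 1.0071167^−144) = $611.75.
Lender B: at 10.00% the monthly rate is 0.0083333, so the payment is 55,000 × 0.0083333 / (1 − 1.0083333^−144) = $657.29.
Over 132 months: Lender A costs 132 × $611.75 + $900.00 = $81,651.00; Lender B costs 132 × $657.29 + $1,650.00 = $88,412.28.
Lender A is cheaper by $88,412.28 − $81,651.00 = $6,761.28.

Lender A by $6,761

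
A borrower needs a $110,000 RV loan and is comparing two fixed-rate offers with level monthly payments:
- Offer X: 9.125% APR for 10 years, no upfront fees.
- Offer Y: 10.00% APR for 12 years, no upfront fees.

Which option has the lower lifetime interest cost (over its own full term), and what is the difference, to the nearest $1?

Offer X: at 9.125% the monthly rate is 0.0076042, so the payment is 110,000 × 0.0076042 / (1 − 1.0076042^−120) = $1,400.89.
Total interest on Offer X = 120 × $1,400.89 − $110,000 = $58,106.80.
Offer Y: at 10.00% the monthly rate is 0.0083333, so the payment is 110,000 × 0.0083333 / (1 − 1.0083333^−144) = $1,314.59.
Total interest on Offer Y = 144 × $1,314.59 − $110,000 = $79,300.96.
Offer X is lower by $21,194.16.

Offer X by $21,194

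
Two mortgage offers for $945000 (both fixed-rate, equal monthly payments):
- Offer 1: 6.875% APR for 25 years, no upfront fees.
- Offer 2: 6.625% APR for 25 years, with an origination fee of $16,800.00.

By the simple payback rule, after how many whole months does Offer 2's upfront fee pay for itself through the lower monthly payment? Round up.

Offer 1: at 6.875% the monthly rate is 0.0057292, so the payment is 945,000 × 0.0057292 / (1 − 1.0057292^−300) = $6,603.90.
Offer 2: at 6.625% the monthly rate is 0.0055208, so the payment is 945,000 × 0.0055208 / (1 − 1.0055208^−300) = $6,454.72.
Monthly savings = $6,603.90 − $6,454.72 = $149.18.
Break-even = $16,800.00 / $149.18 = 112.62 → 113 months.

113 months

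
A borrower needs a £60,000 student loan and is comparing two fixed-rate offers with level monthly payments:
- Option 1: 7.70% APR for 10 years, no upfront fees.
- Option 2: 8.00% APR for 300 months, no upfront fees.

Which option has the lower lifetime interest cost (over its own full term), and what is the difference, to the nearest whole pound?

Option 1 by £52,708

Option 1: monthly rate = 7.7%/12 = 0.0064167; payment = 60,000 × 0.0064167 / (1 − (1+0.0064167)^−120) = £718.49.
Total interest on Option 1 = 120 × £718.49 − £60,000 = £26,218.80.
Option 2: at 8.00% the monthly rate is 0.0066667, so the payment is 60,000 × 0.0066667 / (1 − 1.0066667^−300) = £463.09.
Total interest on Option 2 = 300 × £463.09 − £60,000 = £78,927.00.
Option 1 is lower by £52,708.20.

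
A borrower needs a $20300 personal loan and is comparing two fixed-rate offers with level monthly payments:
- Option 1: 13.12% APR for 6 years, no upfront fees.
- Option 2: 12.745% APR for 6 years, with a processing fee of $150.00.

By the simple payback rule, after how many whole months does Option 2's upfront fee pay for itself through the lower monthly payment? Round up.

Option 1: monthly rate = 13.12%/12 = 0.0109333; payment = 20,300 × 0.0109333 / (1 − (1+0.0109333)^−72) = $408.79.
Option 2: at 12.745% the monthly rate is 0.0106208, so the payment is 20,300 × 0.0106208 / (1 − 1.0106208^−72) = $404.78.
Monthly savings = $408.79 − $404.78 = $4.01.
Break-even = $150.00 / $4.01 = 37.41 → 38 months.

38 months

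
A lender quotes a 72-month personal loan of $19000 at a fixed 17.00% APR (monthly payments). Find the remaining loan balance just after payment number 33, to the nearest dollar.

With monthly rate i = 17%/12 = 0.0141667, the balance after k of n payments is P · [(1+i)^n − (1+i)^k] / [(1+i)^n − 1].
(1+0.0141667)^72 = 2.75341654 and (1+0.0141667)^33 = 1.59077209, so the balance is 19,000 × (2.75341654 − 1.59077209) / (2.75341654 − 1) = $12,598.40.

$12,598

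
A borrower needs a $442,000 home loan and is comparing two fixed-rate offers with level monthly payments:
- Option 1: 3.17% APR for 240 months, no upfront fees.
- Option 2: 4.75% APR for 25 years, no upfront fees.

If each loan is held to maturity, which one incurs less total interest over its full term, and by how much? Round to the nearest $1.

Option 1 by $158,590

Option 1: monthly rate = 3.17%/12 = 0.0026417; payment = 442,000 × 0.0026417 / (1 − (1+0.0026417)^−240) = $2,489.11.
Total interest on Option 1 = 240 × $2,489.11 − $442,000 = $155,386.40.
Option 2: at 4.75% the monthly rate is 0.0039583, so the payment is 442,000 × 0.0039583 / (1 − 1.0039583^−300) = $2,519.92.
Total interest on Option 2 = 300 × $2,519.92 − $442,000 = $313,976.00.
Option 1 is lower by $158,589.60.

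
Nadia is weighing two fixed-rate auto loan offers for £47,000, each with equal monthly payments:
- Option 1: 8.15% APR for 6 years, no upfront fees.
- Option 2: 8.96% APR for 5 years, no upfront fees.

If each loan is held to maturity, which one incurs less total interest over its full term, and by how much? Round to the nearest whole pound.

Option 2 by £1,097

Option 1: monthly rate = 8.15%/12 = 0.0067917; payment = 47,000 × 0.0067917 / (1 − (1+0.0067917)^−72) = £827.51.
Total interest on Option 1 = 72 × £827.51 − £47,000 = £12,580.72.
Option 2: at 8.96% the monthly rate is 0.0074667, so the payment is 47,000 × 0.0074667 / (1 − 1.0074667^−60) = £974.73.
Total interest on Option 2 = 60 × £974.73 − £47,000 = £11,483.80.
Option 2 is lower by £1,096.92.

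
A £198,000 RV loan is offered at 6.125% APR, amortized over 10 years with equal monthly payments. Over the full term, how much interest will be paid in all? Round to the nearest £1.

£67,279

Monthly rate = 6.125%/12 = 0.0051042; payment = 198,000 × 0.0051042 / (1 − (1+0.0051042)^−120) = £2,210.66.
Total paid = 120 × £2,210.66 = £265,279.20; interest = £265,279.20 − £198,000 = £67,279.20.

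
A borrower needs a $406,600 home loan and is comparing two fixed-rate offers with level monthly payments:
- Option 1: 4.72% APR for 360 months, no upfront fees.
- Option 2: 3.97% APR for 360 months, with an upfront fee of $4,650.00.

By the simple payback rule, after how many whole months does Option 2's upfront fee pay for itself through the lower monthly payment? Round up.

26 months

Option 1: monthly rate = 4.72%/12 = 0.0039333; payment = 406,600 × 0.0039333 / (1 − (1+0.0039333)^−360) = $2,113.67.
Option 2: at 3.97% the monthly rate is 0.0033083, so the payment is 406,600 × 0.0033083 / (1 − 1.0033083^−360) = $1,934.14.
Monthly savings = $2,113.67 − $1,934.14 = $179.53.
Break-even = $4,650.00 / $179.53 = 25.90 → 26 months.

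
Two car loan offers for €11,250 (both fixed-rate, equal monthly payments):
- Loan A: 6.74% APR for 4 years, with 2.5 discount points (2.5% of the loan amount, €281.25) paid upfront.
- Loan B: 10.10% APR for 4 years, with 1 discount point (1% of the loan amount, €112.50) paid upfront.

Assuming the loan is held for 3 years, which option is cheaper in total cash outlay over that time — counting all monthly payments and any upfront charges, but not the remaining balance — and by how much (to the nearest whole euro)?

Loan A by €473

Loan A: monthly rate = 6.74%/12 = 0.0056167; payment = 11,250 × 0.0056167 / (1 − (1+0.0056167)^−48) = €268.04.
Loan B: monthly rate = 10.1%/12 = 0.0084167; payment = 11,250 × 0.0084167 / (1 − (1+0.0084167)^−48) = €285.87.
Over 36 months: Loan A costs 36 × €268.04 + €281.25 = €9,930.69; Loan B costs 36 × €285.87 + €112.50 = €10,403.82.
Loan A is cheaper by €10,403.82 − €9,930.69 = €473.13.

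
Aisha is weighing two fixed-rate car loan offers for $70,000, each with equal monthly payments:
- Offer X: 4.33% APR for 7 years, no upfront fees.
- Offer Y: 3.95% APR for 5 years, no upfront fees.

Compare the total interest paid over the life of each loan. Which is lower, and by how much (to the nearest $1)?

Offer Y by $4,014

Offer X: at 4.33% the monthly rate is 0.0036083, so the payment is 70,000 × 0.0036083 / (1 − 1.0036083^−84) = $967.49.
Total interest on Offer X = 84 × $967.49 − $70,000 = $11,269.16.
Offer Y: monthly rate = 3.95%/12 = 0.0032917; payment = 70,000 × 0.0032917 / (1 − (1+0.0032917)^−60) = $1,287.58.
Total interest on Offer Y = 60 × $1,287.58 − $70,000 = $7,254.80.
Offer Y is lower by $4,014.36.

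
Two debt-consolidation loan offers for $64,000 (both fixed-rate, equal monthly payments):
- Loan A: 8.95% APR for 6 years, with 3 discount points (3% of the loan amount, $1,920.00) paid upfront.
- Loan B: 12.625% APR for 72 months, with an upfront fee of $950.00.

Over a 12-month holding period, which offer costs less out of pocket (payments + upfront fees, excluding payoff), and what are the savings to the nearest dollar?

Loan A by $471

Loan A: at 8.95% the monthly rate is 0.0074583, so the payment is 64,000 × 0.0074583 / (1 − 1.0074583^−72) = $1,152.05.
Loan B: monthly rate = 12.625%/12 = 0.0105208; payment = 64,000 × 0.0105208 / (1 − (1+0.0105208)^−72) = $1,272.11.
Over 12 months: Loan A costs 12 × $1,152.05 + $1,920.00 = $15,744.60; Loan B costs 12 × $1,272.11 + $950.00 = $16,215.32.
Loan A is cheaper by $16,215.32 − $15,744.60 = $470.72.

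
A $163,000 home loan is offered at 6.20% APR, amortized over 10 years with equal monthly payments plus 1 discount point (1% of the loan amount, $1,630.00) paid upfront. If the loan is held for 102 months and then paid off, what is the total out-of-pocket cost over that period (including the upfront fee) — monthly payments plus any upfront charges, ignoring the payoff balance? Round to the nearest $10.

Monthly rate = 6.2%/12 = 0.0051667; payment = 163,000 × 0.0051667 / (1 − (1+0.0051667)^−120) = $1,826.05.
Total outlay = 102 × $1,826.05 + $1,630.00 = $187,887.10.

$187,890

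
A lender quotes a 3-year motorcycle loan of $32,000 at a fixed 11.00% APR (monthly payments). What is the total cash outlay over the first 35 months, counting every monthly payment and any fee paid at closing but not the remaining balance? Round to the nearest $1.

$36,667

At 11.00% the monthly rate is 0.0091667, so the payment is 32,000 × 0.0091667 / (1 − 1.0091667^−36) = $1,047.64.
Total outlay = 35 × $1,047.64 = $36,667.40.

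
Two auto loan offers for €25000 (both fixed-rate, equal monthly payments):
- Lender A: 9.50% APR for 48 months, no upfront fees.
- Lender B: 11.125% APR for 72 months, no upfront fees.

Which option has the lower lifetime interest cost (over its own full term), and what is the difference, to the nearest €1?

Lender A by €4,229

Lender A: at 9.50% the monthly rate is 0.0079167, so the payment is 25,000 × 0.0079167 / (1 − 1.0079167^−48) = €628.08.
Total interest on Lender A = 48 × €628.08 − €25,000 = €5,147.84.
Lender B: monthly rate = 11.125%/12 = 0.0092708; payment = 25,000 × 0.0092708 / (1 − (1+0.0092708)^−72) = €477.45.
Total interest on Lender B = 72 × €477.45 − €25,000 = €9,376.40.
Lender A is lower by €4,228.56.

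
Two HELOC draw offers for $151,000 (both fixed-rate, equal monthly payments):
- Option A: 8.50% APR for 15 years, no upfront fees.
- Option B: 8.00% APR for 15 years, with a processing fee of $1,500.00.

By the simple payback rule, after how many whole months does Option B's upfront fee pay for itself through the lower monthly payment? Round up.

Option A: monthly rate = 8.5%/12 = 0.0070833; payment = 151,000 × 0.0070833 / (1 − (1+0.0070833)^−180) = $1,486.96.
Option B: monthly rate = 8%/12 = 0.0066667; payment = 151,000 × 0.0066667 / (1 − (1+0.0066667)^−180) = $1,443.03.
Monthly savings = $1,486.96 − $1,443.03 = $43.93.
Break-even = $1,500.00 / $43.93 = 34.15 → 35 months.

35 months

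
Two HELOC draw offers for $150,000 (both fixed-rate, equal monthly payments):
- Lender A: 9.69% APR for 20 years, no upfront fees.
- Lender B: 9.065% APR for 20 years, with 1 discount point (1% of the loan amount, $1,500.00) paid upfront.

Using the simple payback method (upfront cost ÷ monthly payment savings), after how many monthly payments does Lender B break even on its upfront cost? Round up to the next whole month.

25 months

Lender A: at 9.69% the monthly rate is 0.0080750, so the payment is 150,000 × 0.0080750 / (1 − 1.0080750^−240) = $1,416.86.
Lender B: at 9.065% the monthly rate is 0.0075542, so the payment is 150,000 × 0.0075542 / (1 − 1.0075542^−240) = $1,355.87.
Monthly savings = $1,416.86 − $1,355.87 = $60.99.
Break-even = $1,500.00 / $60.99 = 24.59 → 25 months.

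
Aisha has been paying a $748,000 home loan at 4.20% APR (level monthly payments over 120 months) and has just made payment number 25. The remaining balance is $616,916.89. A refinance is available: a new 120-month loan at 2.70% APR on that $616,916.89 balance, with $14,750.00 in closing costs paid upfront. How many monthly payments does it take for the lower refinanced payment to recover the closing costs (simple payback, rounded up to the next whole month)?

9 months

Current payment = 748,000 × 4.2%/12 / (1 − (1+0.0035000)^−120) = $7,644.44.
Refinanced payment = 616,916.89 × 0.0022500 / (1 − (1+0.0022500)^−120) = $5,871.95.
Monthly savings = $7,644.44 − $5,871.95 = $1,772.49.
Break-even = $14,750.00 / $1,772.49 = 8.32 → 9 months.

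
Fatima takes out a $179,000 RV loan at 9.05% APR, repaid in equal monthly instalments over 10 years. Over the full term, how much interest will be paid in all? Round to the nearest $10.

At 9.05% the monthly rate is 0.0075417, so the payment is 179,000 × 0.0075417 / (1 − 1.0075417^−120) = $2,272.34.
Total paid = 120 × $2,272.34 = $272,680.80; interest = $272,680.80 − $179,000 = $93,680.80.

$93,680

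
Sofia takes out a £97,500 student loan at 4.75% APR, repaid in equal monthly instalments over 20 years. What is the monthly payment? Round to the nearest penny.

£630.07

Monthly rate = 4.75%/12 = 0.0039583; payment = 97,500 × 0.0039583 / (1 − (1+0.0039583)^−240) = £630.07.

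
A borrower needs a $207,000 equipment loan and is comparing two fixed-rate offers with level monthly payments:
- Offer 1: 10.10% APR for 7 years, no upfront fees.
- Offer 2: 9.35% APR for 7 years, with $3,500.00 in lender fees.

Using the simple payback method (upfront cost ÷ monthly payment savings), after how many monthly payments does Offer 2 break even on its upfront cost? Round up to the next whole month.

Offer 1: monthly rate = 10.1%/12 = 0.0084167; payment = 207,000 × 0.0084167 / (1 − (1+0.0084167)^−84) = $3,447.15.
Offer 2: monthly rate = 9.35%/12 = 0.0077917; payment = 207,000 × 0.0077917 / (1 − (1+0.0077917)^−84) = $3,367.32.
Monthly savings = $3,447.15 − $3,367.32 = $79.83.
Break-even = $3,500.00 / $79.83 = 43.84 → 44 months.

44 months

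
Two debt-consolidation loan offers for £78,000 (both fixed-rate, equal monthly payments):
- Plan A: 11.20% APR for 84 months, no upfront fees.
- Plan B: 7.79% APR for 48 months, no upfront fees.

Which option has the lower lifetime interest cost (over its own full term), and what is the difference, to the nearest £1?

Plan A: monthly rate = 11.2%/12 = 0.0093333; payment = 78,000 × 0.0093333 / (1 − (1+0.0093333)^−84) = £1,343.77.
Total interest on Plan A = 84 × £1,343.77 − £78,000 = £34,876.68.
Plan B: monthly rate = 7.79%/12 = 0.0064917; payment = 78,000 × 0.0064917 / (1 − (1+0.0064917)^−48) = £1,896.53.
Total interest on Plan B = 48 × £1,896.53 − £78,000 = £13,033.44.
Plan B is lower by £21,843.24.

Plan B by £21,843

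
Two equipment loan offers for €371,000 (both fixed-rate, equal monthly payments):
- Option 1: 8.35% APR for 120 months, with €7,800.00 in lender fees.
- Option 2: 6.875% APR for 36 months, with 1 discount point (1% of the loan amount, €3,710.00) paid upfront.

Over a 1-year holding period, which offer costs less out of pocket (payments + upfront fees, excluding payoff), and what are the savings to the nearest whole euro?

Option 1: monthly rate = 8.35%/12 = 0.0069583; payment = 371,000 × 0.0069583 / (1 − (1+0.0069583)^−120) = €4,570.16.
Option 2: monthly rate = 6.875%/12 = 0.0057292; payment = 371,000 × 0.0057292 / (1 − (1+0.0057292)^−36) = €11,434.21.
Over 12 months: Option 1 costs 12 × €4,570.16 + €7,800.00 = €62,641.92; Option 2 costs 12 × €11,434.21 + €3,710.00 = €140,920.52.
Option 1 is cheaper by €140,920.52 − €62,641.92 = €78,278.60.

Option 1 by €78,279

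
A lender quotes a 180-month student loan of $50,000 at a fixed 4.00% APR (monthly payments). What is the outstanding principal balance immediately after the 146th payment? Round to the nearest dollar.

$11,870

With monthly rate i = 4%/12 = 0.0033333, the balance after k of n payments is P · [(1+i)^n − (1+i)^k] / [(1+i)^n − 1].
(1+0.0033333)^180 = 1.82030163 and (1+0.0033333)^146 = 1.62556810, so the balance is 50,000 × (1.82030163 − 1.62556810) / (1.82030163 − 1) = $11,869.63.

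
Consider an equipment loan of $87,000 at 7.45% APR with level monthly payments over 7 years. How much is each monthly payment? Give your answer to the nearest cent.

At 7.45% the monthly rate is 0.0062083, so the payment is 87,000 × 0.0062083 / (1 − 1.0062083^−84) = $1,332.28.

$1,332.28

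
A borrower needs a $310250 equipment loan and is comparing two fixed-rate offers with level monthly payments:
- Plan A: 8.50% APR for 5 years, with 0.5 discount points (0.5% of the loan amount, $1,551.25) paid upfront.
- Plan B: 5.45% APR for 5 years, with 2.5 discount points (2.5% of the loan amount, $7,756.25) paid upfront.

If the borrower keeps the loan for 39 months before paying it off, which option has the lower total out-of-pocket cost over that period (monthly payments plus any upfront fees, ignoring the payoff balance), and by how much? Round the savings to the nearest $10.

Plan B by $11,200

Plan A: monthly rate = 8.5%/12 = 0.0070833; payment = 310,250 × 0.0070833 / (1 − (1+0.0070833)^−60) = $6,365.25.
Plan B: monthly rate = 5.45%/12 = 0.0045417; payment = 310,250 × 0.0045417 / (1 − (1+0.0045417)^−60) = $5,918.98.
Over 39 months: Plan A costs 39 × $6,365.25 + $1,551.25 = $249,796.00; Plan B costs 39 × $5,918.98 + $7,756.25 = $238,596.47.
Plan B is cheaper by $249,796.00 − $238,596.47 = $11,199.53.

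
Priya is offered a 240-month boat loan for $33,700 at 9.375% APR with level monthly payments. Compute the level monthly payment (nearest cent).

$311.38

Monthly rate = 9.375%/12 = 0.0078125; payment = 33,700 × 0.0078125 / (1 − (1+0.0078125)^−240) = $311.38.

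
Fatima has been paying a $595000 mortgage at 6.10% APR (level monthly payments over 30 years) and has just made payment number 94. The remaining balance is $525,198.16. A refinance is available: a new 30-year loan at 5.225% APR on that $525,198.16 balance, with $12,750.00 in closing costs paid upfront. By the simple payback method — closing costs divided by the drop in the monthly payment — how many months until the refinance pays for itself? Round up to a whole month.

18 months

Current payment = 595,000 × 6.1%/12 / (1 − (1+0.0050833)^−360) = $3,605.67.
Refinanced payment = 525,198.16 × 0.0043542 / (1 − (1+0.0043542)^−360) = $2,892.04.
Monthly savings = $3,605.67 − $2,892.04 = $713.63.
Break-even = $12,750.00 / $713.63 = 17.87 → 18 months.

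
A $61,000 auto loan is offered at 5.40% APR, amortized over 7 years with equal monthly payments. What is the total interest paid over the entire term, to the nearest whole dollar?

Monthly rate = 5.4%/12 = 0.0045000; payment = 61,000 × 0.0045000 / (1 − (1+0.0045000)^−84) = $873.68.
Total paid = 84 × $873.68 = $73,389.12; interest = $73,389.12 − $61,000 = $12,389.12.

$12,389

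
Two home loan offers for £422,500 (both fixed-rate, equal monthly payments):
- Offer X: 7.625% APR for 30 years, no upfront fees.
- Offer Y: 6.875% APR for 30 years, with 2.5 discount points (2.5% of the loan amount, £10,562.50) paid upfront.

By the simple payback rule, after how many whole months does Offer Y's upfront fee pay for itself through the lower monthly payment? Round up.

Offer X: at 7.625% the monthly rate is 0.0063542, so the payment is 422,500 × 0.0063542 / (1 − 1.0063542^−360) = £2,990.43.
Offer Y: at 6.875% the monthly rate is 0.0057292, so the payment is 422,500 × 0.0057292 / (1 − 1.0057292^−360) = £2,775.52.
Monthly savings = £2,990.43 − £2,775.52 = £214.91.
Break-even = £10,562.50 / £214.91 = 49.15 → 50 months.

50 months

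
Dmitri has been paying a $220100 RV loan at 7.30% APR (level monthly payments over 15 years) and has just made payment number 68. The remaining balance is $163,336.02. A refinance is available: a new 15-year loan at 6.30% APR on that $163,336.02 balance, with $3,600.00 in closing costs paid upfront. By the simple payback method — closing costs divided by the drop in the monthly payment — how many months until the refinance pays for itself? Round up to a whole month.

6 months

Current payment = 220,100 × 7.3%/12 / (1 − (1+0.0060833)^−180) = $2,015.42.
Refinanced payment = 163,336.02 × 0.0052500 / (1 − (1+0.0052500)^−180) = $1,404.94.
Monthly savings = $2,015.42 − $1,404.94 = $610.48.
Break-even = $3,600.00 / $610.48 = 5.90 → 6 months.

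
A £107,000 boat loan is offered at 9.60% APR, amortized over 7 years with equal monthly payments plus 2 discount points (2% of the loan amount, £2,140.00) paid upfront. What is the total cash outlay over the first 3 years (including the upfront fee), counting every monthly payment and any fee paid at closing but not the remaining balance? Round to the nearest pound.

£65,294

At 9.60% the monthly rate is 0.0080000, so the payment is 107,000 × 0.0080000 / (1 − 1.0080000^−84) = £1,754.29.
Total outlay = 36 × £1,754.29 + £2,140.00 = £65,294.44.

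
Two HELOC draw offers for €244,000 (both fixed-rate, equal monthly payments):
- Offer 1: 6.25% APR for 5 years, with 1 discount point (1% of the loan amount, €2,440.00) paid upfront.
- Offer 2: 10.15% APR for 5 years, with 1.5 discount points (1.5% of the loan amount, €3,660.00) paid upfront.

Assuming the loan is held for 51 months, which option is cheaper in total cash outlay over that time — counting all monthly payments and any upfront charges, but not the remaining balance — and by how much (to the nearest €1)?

Offer 1 by €24,511

Offer 1: at 6.25% the monthly rate is 0.0052083, so the payment is 244,000 × 0.0052083 / (1 − 1.0052083^−60) = €4,745.62.
Offer 2: at 10.15% the monthly rate is 0.0084583, so the payment is 244,000 × 0.0084583 / (1 − 1.0084583^−60) = €5,202.31.
Over 51 months: Offer 1 costs 51 × €4,745.62 + €2,440.00 = €244,466.62; Offer 2 costs 51 × €5,202.31 + €3,660.00 = €268,977.81.
Offer 1 is cheaper by €268,977.81 − €244,466.62 = €24,511.19.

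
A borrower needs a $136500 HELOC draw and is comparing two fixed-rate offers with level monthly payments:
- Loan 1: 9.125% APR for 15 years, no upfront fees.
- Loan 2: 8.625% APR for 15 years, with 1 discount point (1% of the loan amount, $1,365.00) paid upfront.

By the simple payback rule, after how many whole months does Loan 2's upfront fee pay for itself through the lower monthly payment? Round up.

34 months

Loan 1: monthly rate = 9.125%/12 = 0.0076042; payment = 136,500 × 0.0076042 / (1 − (1+0.0076042)^−180) = $1,394.64.
Loan 2: at 8.625% the monthly rate is 0.0071875, so the payment is 136,500 × 0.0071875 / (1 − 1.0071875^−180) = $1,354.19.
Monthly savings = $1,394.64 − $1,354.19 = $40.45.
Break-even = $1,365.00 / $40.45 = 33.75 → 34 months.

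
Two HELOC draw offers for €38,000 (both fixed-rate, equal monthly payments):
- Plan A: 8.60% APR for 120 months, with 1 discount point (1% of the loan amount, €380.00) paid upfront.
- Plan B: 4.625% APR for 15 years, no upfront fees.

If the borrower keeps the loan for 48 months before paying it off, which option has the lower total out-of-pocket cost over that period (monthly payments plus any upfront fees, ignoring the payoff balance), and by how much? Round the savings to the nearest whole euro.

Plan B by €9,022

Plan A: at 8.60% the monthly rate is 0.0071667, so the payment is 38,000 × 0.0071667 / (1 − 1.0071667^−120) = €473.18.
Plan B: at 4.625% the monthly rate is 0.0038542, so the payment is 38,000 × 0.0038542 / (1 − 1.0038542^−180) = €293.13.
Over 48 months: Plan A costs 48 × €473.18 + €380.00 = €23,092.64; Plan B costs 48 × €293.13 = €14,070.24.
Plan B is cheaper by €23,092.64 − €14,070.24 = €9,022.40.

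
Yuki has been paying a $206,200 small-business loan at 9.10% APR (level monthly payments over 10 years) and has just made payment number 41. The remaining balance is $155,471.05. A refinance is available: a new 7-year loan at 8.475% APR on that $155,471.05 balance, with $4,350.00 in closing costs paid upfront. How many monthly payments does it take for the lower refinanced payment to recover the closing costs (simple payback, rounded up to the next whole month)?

Current payment = 206,200 × 9.1%/12 / (1 − (1+0.0075833)^−120) = $2,623.23.
Refinanced payment = 155,471.05 × 0.0070625 / (1 − (1+0.0070625)^−84) = $2,460.16.
Monthly savings = $2,623.23 − $2,460.16 = $163.07.
Break-even = $4,350.00 / $163.07 = 26.68 → 27 months.

27 months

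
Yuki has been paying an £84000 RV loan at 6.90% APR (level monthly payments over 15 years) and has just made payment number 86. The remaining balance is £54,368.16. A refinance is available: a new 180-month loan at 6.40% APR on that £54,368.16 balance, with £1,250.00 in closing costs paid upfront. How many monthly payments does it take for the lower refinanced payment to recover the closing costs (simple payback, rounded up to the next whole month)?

Current payment = 84,000 × 6.9%/12 / (1 − (1+0.0057500)^−180) = £750.33.
Refinanced payment = 54,368.16 × 0.0053333 / (1 − (1+0.0053333)^−180) = £470.62.
Monthly savings = £750.33 − £470.62 = £279.71.
Break-even = £1,250.00 / £279.71 = 4.47 → 5 months.

5 months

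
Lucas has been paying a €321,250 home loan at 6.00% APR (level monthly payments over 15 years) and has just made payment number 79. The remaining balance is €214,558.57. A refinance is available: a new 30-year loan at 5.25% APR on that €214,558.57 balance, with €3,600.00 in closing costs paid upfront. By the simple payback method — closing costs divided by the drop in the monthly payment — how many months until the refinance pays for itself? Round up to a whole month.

Current payment = 321,250 × 6%/12 / (1 − (1+0.0050000)^−180) = €2,710.89.
Refinanced payment = 214,558.57 × 0.0043750 / (1 − (1+0.0043750)^−360) = €1,184.80.
Monthly savings = €2,710.89 − €1,184.80 = €1,526.09.
Break-even = €3,600.00 / €1,526.09 = 2.36 → 3 months.

3 months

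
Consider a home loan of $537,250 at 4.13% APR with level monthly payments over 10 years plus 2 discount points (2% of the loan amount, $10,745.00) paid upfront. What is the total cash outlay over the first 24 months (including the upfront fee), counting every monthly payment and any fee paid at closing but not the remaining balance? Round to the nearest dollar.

Monthly rate = 4.13%/12 = 0.0034417; payment = 537,250 × 0.0034417 / (1 − (1+0.0034417)^−120) = $5,472.65.
Total outlay = 24 × $5,472.65 + $10,745.00 = $142,088.60.

$142,089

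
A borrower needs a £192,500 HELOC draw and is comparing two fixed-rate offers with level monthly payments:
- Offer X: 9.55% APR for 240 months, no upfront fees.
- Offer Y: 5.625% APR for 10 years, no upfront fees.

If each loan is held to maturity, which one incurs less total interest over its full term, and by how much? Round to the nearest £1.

Offer X: monthly rate = 9.55%/12 = 0.0079583; payment = 192,500 × 0.0079583 / (1 − (1+0.0079583)^−240) = £1,800.64.
Total interest on Offer X = 240 × £1,800.64 − £192,500 = £239,653.60.
Offer Y: monthly rate = 5.625%/12 = 0.0046875; payment = 192,500 × 0.0046875 / (1 − (1+0.0046875)^−120) = £2,101.07.
Total interest on Offer Y = 120 × £2,101.07 − £192,500 = £59,628.40.
Offer Y is lower by £180,025.20.

Offer Y by £180,025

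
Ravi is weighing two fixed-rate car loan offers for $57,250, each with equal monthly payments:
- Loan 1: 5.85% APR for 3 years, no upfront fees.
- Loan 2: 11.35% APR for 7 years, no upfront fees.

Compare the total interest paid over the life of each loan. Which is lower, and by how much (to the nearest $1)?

Loan 1: monthly rate = 5.85%/12 = 0.0048750; payment = 57,250 × 0.0048750 / (1 − (1+0.0048750)^−36) = $1,737.77.
Total interest on Loan 1 = 36 × $1,737.77 − $57,250 = $5,309.72.
Loan 2: monthly rate = 11.35%/12 = 0.0094583; payment = 57,250 × 0.0094583 / (1 − (1+0.0094583)^−84) = $990.83.
Total interest on Loan 2 = 84 × $990.83 − $57,250 = $25,979.72.
Loan 1 is lower by $20,670.00.

Loan 1 by $20,670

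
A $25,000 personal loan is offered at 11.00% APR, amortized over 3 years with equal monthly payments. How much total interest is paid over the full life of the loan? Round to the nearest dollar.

$4,465

At 11.00% the monthly rate is 0.0091667, so the payment is 25,000 × 0.0091667 / (1 − 1.0091667^−36) = $818.47.
Total paid = 36 × $818.47 = $29,464.92; interest = $29,464.92 − $25,000 = $4,464.92.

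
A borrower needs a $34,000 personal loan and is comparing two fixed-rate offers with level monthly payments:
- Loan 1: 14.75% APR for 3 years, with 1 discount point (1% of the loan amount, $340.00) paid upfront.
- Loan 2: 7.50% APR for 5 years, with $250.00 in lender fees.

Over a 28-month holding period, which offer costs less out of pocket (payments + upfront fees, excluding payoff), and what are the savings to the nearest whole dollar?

Loan 2 by $13,899

Loan 1: at 14.75% the monthly rate is 0.0122917, so the payment is 34,000 × 0.0122917 / (1 − 1.0122917^−36) = $1,174.46.
Loan 2: at 7.50% the monthly rate is 0.0062500, so the payment is 34,000 × 0.0062500 / (1 − 1.0062500^−60) = $681.29.
Over 28 months: Loan 1 costs 28 × $1,174.46 + $340.00 = $33,224.88; Loan 2 costs 28 × $681.29 + $250.00 = $19,326.12.
Loan 2 is cheaper by $33,224.88 − $19,326.12 = $13,898.76.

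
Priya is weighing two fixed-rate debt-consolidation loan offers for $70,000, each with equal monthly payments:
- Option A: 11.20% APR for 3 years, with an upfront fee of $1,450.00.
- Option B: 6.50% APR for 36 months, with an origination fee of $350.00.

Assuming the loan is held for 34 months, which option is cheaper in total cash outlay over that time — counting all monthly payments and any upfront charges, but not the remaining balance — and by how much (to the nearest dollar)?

Option B by $6,299

Option A: monthly rate = 11.2%/12 = 0.0093333; payment = 70,000 × 0.0093333 / (1 − (1+0.0093333)^−36) = $2,298.35.
Option B: monthly rate = 6.5%/12 = 0.0054167; payment = 70,000 × 0.0054167 / (1 − (1+0.0054167)^−36) = $2,145.43.
Over 34 months: Option A costs 34 × $2,298.35 + $1,450.00 = $79,593.90; Option B costs 34 × $2,145.43 + $350.00 = $73,294.62.
Option B is cheaper by $79,593.90 − $73,294.62 = $6,299.28.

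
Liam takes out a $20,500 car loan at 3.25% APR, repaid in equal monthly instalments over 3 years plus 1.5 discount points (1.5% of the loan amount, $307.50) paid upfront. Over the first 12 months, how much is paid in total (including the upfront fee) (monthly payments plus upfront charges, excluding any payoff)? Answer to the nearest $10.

$7,490

Monthly rate = 3.25%/12 = 0.0027083; payment = 20,500 × 0.0027083 / (1 − (1+0.0027083)^−36) = $598.43.
Total outlay = 12 × $598.43 + $307.50 = $7,488.66.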